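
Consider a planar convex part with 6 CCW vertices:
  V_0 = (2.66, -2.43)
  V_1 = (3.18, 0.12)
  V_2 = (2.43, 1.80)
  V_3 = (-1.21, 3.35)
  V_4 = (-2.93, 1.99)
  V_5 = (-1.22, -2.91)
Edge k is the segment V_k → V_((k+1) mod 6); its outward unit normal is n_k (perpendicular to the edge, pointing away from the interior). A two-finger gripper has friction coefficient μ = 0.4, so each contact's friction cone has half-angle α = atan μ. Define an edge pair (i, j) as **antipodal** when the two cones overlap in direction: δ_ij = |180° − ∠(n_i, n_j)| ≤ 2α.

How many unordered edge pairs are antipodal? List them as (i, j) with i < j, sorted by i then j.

α = atan 0.4 = 21.80°;  2α = 43.60°
n_0 = (+0.9798, -0.1998)
n_1 = (+0.9131, +0.4077)
n_2 = (+0.3918, +0.9201)
n_3 = (-0.6202, +0.7844)
n_4 = (-0.9442, -0.3295)
n_5 = (+0.1228, -0.9924)
  (0,1): δ = 144.42°  ·
  (0,2): δ = 101.54°  ·
  (0,3): δ = 40.14°  ✓
  (0,4): δ = 30.76°  ✓
  (0,5): δ = 108.58°  ·
  (1,2): δ = 137.12°  ·
  (1,3): δ = 75.72°  ·
  (1,4): δ = 4.82°  ✓
  (1,5): δ = 72.99°  ·
  (2,3): δ = 118.60°  ·
  (2,4): δ = 47.70°  ·
  (2,5): δ = 30.12°  ✓
  (3,4): δ = 109.10°  ·
  (3,5): δ = 31.28°  ✓
  (4,5): δ = 102.19°  ·
antipodal pairs: 5

count = 5; pairs: (0,3), (0,4), (1,4), (2,5), (3,5)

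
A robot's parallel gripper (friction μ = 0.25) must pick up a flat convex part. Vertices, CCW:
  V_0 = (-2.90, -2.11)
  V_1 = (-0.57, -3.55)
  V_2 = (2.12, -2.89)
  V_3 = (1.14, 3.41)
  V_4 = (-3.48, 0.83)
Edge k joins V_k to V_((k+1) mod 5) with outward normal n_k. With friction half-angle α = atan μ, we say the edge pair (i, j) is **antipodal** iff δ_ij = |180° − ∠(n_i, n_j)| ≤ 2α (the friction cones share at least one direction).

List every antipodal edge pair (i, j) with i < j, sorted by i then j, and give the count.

count = 2; pairs: (1,3), (2,4)

α = atan 0.25 = 14.04°;  2α = 28.07°
n_0 = (-0.5257, -0.8507)
n_1 = (+0.2383, -0.9712)
n_2 = (+0.9881, +0.1537)
n_3 = (-0.4876, +0.8731)
n_4 = (-0.9811, -0.1935)
  (0,1): δ = 134.50°  ·
  (0,2): δ = 49.44°  ·
  (0,3): δ = 60.90°  ·
  (0,4): δ = 132.88°  ·
  (1,2): δ = 94.94°  ·
  (1,3): δ = 15.40°  ✓
  (1,4): δ = 87.37°  ·
  (2,3): δ = 69.66°  ·
  (2,4): δ = 2.32°  ✓
  (3,4): δ = 108.02°  ·
antipodal pairs: 2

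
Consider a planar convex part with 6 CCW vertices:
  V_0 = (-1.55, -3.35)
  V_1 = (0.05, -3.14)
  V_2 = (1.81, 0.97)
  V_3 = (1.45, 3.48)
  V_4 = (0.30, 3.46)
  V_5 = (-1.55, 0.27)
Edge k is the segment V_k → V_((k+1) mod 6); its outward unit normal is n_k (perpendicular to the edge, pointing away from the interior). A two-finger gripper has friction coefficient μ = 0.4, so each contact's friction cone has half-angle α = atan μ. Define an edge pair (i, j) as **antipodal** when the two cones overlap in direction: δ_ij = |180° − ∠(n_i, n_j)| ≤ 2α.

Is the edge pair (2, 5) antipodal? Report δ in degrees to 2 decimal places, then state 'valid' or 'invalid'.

δ = 8.16°, valid

α = atan 0.4 = 21.80°;  2α = 43.60°
edge 2: e_2 = (-0.36, +2.51);  n_2 = (+0.9899, +0.1420)
edge 5: e_5 = (+0.00, -3.62);  n_5 = (-1.0000, -0.0000)
∠(n_2, n_5) = 171.84°
δ = |180° − 171.84°| = 8.16°
8.16° ≤ 2α = 43.60°  →  valid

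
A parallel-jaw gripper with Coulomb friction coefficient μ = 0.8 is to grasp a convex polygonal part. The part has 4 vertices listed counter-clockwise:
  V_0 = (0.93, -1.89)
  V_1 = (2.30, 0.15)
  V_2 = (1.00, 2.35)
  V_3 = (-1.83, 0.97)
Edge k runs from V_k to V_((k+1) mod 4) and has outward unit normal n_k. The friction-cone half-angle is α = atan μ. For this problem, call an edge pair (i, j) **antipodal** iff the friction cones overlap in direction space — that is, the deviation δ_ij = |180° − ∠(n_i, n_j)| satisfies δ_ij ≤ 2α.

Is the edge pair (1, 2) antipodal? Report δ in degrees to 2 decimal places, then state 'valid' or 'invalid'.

α = atan 0.8 = 38.66°;  2α = 77.32°
edge 1: e_1 = (-1.30, +2.20);  n_1 = (+0.8609, +0.5087)
edge 2: e_2 = (-2.83, -1.38);  n_2 = (-0.4383, +0.8988)
∠(n_1, n_2) = 85.42°
δ = |180° − 85.42°| = 94.58°
94.58° > 2α = 77.32°  →  invalid

δ = 94.58°, invalid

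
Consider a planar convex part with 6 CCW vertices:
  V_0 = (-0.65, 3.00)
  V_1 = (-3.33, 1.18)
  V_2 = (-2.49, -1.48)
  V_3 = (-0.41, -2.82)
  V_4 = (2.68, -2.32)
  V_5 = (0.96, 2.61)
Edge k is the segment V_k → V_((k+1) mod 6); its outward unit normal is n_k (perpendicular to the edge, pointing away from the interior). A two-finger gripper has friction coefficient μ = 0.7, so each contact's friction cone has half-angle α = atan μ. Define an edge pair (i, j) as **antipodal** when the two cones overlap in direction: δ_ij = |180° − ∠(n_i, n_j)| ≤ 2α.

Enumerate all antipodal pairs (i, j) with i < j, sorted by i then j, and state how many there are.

count = 7; pairs: (0,2), (0,3), (1,4), (1,5), (2,4), (2,5), (3,5)

α = atan 0.7 = 34.99°;  2α = 69.98°
n_0 = (-0.5618, +0.8273)
n_1 = (-0.9536, -0.3011)
n_2 = (-0.5416, -0.8407)
n_3 = (+0.1597, -0.9872)
n_4 = (+0.9442, +0.3294)
n_5 = (+0.2354, +0.9719)
  (0,1): δ = 106.66°  ·
  (0,2): δ = 66.97°  ✓
  (0,3): δ = 24.99°  ✓
  (0,4): δ = 75.05°  ·
  (0,5): δ = 132.20°  ·
  (1,2): δ = 140.32°  ·
  (1,3): δ = 98.33°  ·
  (1,4): δ = 1.71°  ✓
  (1,5): δ = 58.86°  ✓
  (2,3): δ = 138.02°  ·
  (2,4): δ = 37.98°  ✓
  (2,5): δ = 19.17°  ✓
  (3,4): δ = 79.96°  ·
  (3,5): δ = 22.81°  ✓
  (4,5): δ = 122.85°  ·
antipodal pairs: 7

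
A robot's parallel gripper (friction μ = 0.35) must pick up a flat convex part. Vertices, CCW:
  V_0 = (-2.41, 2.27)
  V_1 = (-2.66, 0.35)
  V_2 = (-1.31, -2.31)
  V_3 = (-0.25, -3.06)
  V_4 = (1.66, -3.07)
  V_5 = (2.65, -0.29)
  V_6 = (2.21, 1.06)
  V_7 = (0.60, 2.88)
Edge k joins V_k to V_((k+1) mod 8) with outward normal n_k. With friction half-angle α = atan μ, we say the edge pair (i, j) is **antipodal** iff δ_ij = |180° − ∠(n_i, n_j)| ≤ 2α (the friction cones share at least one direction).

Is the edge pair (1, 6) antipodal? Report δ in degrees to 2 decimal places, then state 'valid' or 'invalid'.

δ = 14.59°, valid

α = atan 0.35 = 19.29°;  2α = 38.58°
edge 1: e_1 = (+1.35, -2.66);  n_1 = (-0.8917, -0.4526)
edge 6: e_6 = (-1.61, +1.82);  n_6 = (+0.7490, +0.6626)
∠(n_1, n_6) = 165.41°
δ = |180° − 165.41°| = 14.59°
14.59° ≤ 2α = 38.58°  →  valid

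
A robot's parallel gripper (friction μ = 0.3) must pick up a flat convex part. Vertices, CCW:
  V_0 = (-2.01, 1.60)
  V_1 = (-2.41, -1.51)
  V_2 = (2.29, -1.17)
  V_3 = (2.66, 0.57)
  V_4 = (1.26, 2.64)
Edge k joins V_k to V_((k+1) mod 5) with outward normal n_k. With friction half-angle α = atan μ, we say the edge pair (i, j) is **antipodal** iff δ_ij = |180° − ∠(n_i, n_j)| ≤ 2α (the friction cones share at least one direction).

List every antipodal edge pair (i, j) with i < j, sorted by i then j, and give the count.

count = 2; pairs: (0,2), (1,4)

α = atan 0.3 = 16.70°;  2α = 33.40°
n_0 = (-0.9918, +0.1276)
n_1 = (+0.0722, -0.9974)
n_2 = (+0.9781, -0.2080)
n_3 = (+0.8283, +0.5602)
n_4 = (-0.3031, +0.9530)
  (0,1): δ = 78.53°  ·
  (0,2): δ = 4.68°  ✓
  (0,3): δ = 41.40°  ·
  (0,4): δ = 114.97°  ·
  (1,2): δ = 106.14°  ·
  (1,3): δ = 60.07°  ·
  (1,4): δ = 13.51°  ✓
  (2,3): δ = 133.92°  ·
  (2,4): δ = 60.35°  ·
  (3,4): δ = 106.43°  ·
antipodal pairs: 2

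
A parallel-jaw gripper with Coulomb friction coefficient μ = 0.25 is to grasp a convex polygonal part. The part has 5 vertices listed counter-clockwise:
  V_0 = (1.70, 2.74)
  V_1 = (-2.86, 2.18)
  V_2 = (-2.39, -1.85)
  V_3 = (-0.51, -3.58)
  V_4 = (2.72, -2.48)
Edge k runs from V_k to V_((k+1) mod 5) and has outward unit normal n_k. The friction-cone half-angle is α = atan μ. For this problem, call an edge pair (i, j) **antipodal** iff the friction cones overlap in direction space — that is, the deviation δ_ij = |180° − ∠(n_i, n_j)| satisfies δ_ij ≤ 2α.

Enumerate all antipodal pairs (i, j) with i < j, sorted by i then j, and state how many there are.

α = atan 0.25 = 14.04°;  2α = 28.07°
n_0 = (-0.1219, +0.9925)
n_1 = (-0.9933, -0.1158)
n_2 = (-0.6771, -0.7359)
n_3 = (+0.3224, -0.9466)
n_4 = (+0.9814, +0.1918)
  (0,1): δ = 90.35°  ·
  (0,2): δ = 49.62°  ·
  (0,3): δ = 11.81°  ✓
  (0,4): δ = 94.06°  ·
  (1,2): δ = 139.27°  ·
  (1,3): δ = 77.85°  ·
  (1,4): δ = 4.40°  ✓
  (2,3): δ = 118.57°  ·
  (2,4): δ = 36.32°  ·
  (3,4): δ = 97.75°  ·
antipodal pairs: 2

count = 2; pairs: (0,3), (1,4)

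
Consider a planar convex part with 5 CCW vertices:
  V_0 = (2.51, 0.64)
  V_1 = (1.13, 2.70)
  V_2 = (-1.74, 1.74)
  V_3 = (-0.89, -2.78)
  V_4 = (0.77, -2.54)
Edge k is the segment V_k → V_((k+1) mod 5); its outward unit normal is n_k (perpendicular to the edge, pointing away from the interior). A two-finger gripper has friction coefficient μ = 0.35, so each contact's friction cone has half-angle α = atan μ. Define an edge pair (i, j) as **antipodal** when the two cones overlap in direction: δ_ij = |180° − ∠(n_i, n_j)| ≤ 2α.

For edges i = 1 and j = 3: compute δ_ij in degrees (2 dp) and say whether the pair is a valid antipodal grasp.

α = atan 0.35 = 19.29°;  2α = 38.58°
edge 1: e_1 = (-2.87, -0.96);  n_1 = (-0.3172, +0.9484)
edge 3: e_3 = (+1.66, +0.24);  n_3 = (+0.1431, -0.9897)
∠(n_1, n_3) = 169.73°
δ = |180° − 169.73°| = 10.27°
10.27° ≤ 2α = 38.58°  →  valid

δ = 10.27°, valid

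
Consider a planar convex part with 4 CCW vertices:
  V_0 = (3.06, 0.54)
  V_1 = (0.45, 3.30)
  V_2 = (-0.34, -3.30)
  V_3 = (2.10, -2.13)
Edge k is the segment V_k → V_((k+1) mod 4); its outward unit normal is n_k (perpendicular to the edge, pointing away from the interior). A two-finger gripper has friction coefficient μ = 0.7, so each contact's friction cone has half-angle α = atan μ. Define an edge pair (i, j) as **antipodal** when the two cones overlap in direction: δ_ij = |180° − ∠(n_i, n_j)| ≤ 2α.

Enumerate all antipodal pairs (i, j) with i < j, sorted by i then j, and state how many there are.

count = 3; pairs: (0,1), (1,2), (1,3)

α = atan 0.7 = 34.99°;  2α = 69.98°
n_0 = (+0.7266, +0.6871)
n_1 = (-0.9929, +0.1188)
n_2 = (+0.4324, -0.9017)
n_3 = (+0.9410, -0.3383)
  (0,1): δ = 50.23°  ✓
  (0,2): δ = 72.22°  ·
  (0,3): δ = 116.82°  ·
  (1,2): δ = 57.56°  ✓
  (1,3): δ = 12.95°  ✓
  (2,3): δ = 135.39°  ·
antipodal pairs: 3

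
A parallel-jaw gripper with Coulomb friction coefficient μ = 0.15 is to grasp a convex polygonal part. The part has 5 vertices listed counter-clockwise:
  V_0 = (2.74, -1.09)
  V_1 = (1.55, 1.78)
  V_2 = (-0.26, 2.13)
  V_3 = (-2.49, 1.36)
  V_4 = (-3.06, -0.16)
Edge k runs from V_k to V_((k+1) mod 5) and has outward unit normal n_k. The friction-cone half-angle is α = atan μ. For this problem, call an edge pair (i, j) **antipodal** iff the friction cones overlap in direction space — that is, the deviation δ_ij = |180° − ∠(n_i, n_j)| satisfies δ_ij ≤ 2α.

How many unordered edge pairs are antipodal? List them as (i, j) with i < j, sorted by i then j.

count = 1; pairs: (1,4)

α = atan 0.15 = 8.53°;  2α = 17.06°
n_0 = (+0.9237, +0.3830)
n_1 = (+0.1899, +0.9818)
n_2 = (-0.3264, +0.9452)
n_3 = (-0.9363, +0.3511)
n_4 = (-0.1583, -0.9874)
  (0,1): δ = 123.46°  ·
  (0,2): δ = 93.47°  ·
  (0,3): δ = 43.08°  ·
  (0,4): δ = 58.37°  ·
  (1,2): δ = 150.01°  ·
  (1,3): δ = 99.61°  ·
  (1,4): δ = 1.83°  ✓
  (2,3): δ = 129.61°  ·
  (2,4): δ = 28.16°  ·
  (3,4): δ = 78.55°  ·
antipodal pairs: 1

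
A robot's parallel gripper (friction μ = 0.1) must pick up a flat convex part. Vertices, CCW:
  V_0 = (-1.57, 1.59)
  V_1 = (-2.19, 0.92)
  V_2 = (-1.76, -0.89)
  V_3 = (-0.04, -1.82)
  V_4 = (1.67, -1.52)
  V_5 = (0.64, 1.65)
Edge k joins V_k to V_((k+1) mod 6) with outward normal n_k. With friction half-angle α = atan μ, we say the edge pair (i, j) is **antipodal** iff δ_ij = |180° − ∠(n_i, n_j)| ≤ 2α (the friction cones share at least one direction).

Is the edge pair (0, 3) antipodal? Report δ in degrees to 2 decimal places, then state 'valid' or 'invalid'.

δ = 37.27°, invalid

α = atan 0.1 = 5.71°;  2α = 11.42°
edge 0: e_0 = (-0.62, -0.67);  n_0 = (-0.7340, +0.6792)
edge 3: e_3 = (+1.71, +0.30);  n_3 = (+0.1728, -0.9850)
∠(n_0, n_3) = 142.73°
δ = |180° − 142.73°| = 37.27°
37.27° > 2α = 11.42°  →  invalid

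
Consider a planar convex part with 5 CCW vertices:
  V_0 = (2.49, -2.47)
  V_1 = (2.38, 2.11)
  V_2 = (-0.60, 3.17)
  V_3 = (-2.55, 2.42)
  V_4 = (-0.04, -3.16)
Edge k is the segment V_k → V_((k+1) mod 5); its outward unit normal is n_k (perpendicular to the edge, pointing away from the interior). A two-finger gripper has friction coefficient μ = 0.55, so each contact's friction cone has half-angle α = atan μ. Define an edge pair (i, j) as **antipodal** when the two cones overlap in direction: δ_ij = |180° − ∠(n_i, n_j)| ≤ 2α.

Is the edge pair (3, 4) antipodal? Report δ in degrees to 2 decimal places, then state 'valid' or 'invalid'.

α = atan 0.55 = 28.81°;  2α = 57.62°
edge 3: e_3 = (+2.51, -5.58);  n_3 = (-0.9120, -0.4102)
edge 4: e_4 = (+2.53, +0.69);  n_4 = (+0.2631, -0.9648)
∠(n_3, n_4) = 81.04°
δ = |180° − 81.04°| = 98.96°
98.96° > 2α = 57.62°  →  invalid

δ = 98.96°, invalid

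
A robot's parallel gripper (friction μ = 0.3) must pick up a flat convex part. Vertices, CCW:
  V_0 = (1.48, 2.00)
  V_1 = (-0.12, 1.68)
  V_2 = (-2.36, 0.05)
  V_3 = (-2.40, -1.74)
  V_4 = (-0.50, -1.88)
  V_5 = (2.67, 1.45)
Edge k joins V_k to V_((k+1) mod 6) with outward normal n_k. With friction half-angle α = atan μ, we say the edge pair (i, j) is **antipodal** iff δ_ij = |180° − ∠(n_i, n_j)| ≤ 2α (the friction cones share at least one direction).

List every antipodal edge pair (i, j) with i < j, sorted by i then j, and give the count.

α = atan 0.3 = 16.70°;  2α = 33.40°
n_0 = (-0.1961, +0.9806)
n_1 = (-0.5884, +0.8086)
n_2 = (-0.9998, +0.0223)
n_3 = (-0.0735, -0.9973)
n_4 = (+0.7243, -0.6895)
n_5 = (+0.4195, +0.9077)
  (0,1): δ = 155.27°  ·
  (0,2): δ = 102.59°  ·
  (0,3): δ = 15.52°  ✓
  (0,4): δ = 35.10°  ·
  (0,5): δ = 143.88°  ·
  (1,2): δ = 127.32°  ·
  (1,3): δ = 40.26°  ·
  (1,4): δ = 10.37°  ✓
  (1,5): δ = 119.15°  ·
  (2,3): δ = 92.93°  ·
  (2,4): δ = 42.31°  ·
  (2,5): δ = 66.47°  ·
  (3,4): δ = 129.38°  ·
  (3,5): δ = 20.59°  ✓
  (4,5): δ = 71.22°  ·
antipodal pairs: 3

count = 3; pairs: (0,3), (1,4), (3,5)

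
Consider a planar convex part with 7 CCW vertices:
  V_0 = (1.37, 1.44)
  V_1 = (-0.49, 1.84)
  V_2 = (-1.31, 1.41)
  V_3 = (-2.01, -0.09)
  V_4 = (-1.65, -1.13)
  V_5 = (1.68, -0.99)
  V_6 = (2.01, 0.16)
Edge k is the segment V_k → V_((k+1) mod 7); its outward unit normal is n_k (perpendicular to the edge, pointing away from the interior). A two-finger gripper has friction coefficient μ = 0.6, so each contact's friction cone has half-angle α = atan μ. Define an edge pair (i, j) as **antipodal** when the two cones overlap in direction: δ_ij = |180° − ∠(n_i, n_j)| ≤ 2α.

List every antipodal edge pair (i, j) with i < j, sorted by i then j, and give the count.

α = atan 0.6 = 30.96°;  2α = 61.93°
n_0 = (+0.2102, +0.9776)
n_1 = (-0.4644, +0.8856)
n_2 = (-0.9062, +0.4229)
n_3 = (-0.9450, -0.3271)
n_4 = (+0.0420, -0.9991)
n_5 = (+0.9612, -0.2758)
n_6 = (+0.8944, +0.4472)
  (0,1): δ = 140.19°  ·
  (0,2): δ = 102.88°  ·
  (0,3): δ = 58.77°  ✓
  (0,4): δ = 14.54°  ✓
  (0,5): δ = 86.13°  ·
  (0,6): δ = 128.70°  ·
  (1,2): δ = 142.69°  ·
  (1,3): δ = 98.58°  ·
  (1,4): δ = 25.26°  ✓
  (1,5): δ = 46.32°  ✓
  (1,6): δ = 88.89°  ·
  (2,3): δ = 135.89°  ·
  (2,4): δ = 62.58°  ·
  (2,5): δ = 9.01°  ✓
  (2,6): δ = 51.58°  ✓
  (3,4): δ = 106.69°  ·
  (3,5): δ = 35.10°  ✓
  (3,6): δ = 7.47°  ✓
  (4,5): δ = 108.42°  ·
  (4,6): δ = 65.84°  ·
  (5,6): δ = 137.42°  ·
antipodal pairs: 8

count = 8; pairs: (0,3), (0,4), (1,4), (1,5), (2,5), (2,6), (3,5), (3,6)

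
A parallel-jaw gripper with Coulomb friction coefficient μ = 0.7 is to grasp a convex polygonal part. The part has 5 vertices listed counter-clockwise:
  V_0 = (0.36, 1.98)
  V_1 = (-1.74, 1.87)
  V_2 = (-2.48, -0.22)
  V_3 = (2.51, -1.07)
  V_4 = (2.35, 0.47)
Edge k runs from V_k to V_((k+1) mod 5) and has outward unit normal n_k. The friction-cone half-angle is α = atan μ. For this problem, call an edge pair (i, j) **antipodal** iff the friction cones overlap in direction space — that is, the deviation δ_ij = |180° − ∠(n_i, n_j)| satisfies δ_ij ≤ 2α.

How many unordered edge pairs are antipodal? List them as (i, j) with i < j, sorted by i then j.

α = atan 0.7 = 34.99°;  2α = 69.98°
n_0 = (-0.0523, +0.9986)
n_1 = (-0.9427, +0.3338)
n_2 = (-0.1679, -0.9858)
n_3 = (+0.9946, +0.1033)
n_4 = (+0.6045, +0.7966)
  (0,1): δ = 112.50°  ·
  (0,2): δ = 12.67°  ✓
  (0,3): δ = 92.93°  ·
  (0,4): δ = 139.81°  ·
  (1,2): δ = 80.17°  ·
  (1,3): δ = 25.43°  ✓
  (1,4): δ = 72.31°  ·
  (2,3): δ = 74.40°  ·
  (2,4): δ = 27.52°  ✓
  (3,4): δ = 133.12°  ·
antipodal pairs: 3

count = 3; pairs: (0,2), (1,3), (2,4)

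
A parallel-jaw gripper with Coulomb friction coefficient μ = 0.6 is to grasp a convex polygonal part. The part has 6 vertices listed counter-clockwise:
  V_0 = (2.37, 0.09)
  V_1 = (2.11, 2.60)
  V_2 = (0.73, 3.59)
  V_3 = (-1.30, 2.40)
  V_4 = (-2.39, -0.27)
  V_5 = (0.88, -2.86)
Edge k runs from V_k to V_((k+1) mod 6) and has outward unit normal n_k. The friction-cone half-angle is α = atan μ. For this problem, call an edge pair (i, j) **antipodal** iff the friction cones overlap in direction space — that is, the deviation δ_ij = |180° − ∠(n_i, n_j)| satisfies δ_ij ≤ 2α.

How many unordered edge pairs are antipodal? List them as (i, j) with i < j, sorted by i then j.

α = atan 0.6 = 30.96°;  2α = 61.93°
n_0 = (+0.9947, +0.1030)
n_1 = (+0.5829, +0.8125)
n_2 = (-0.5057, +0.8627)
n_3 = (-0.9258, +0.3780)
n_4 = (-0.6209, -0.7839)
n_5 = (+0.8926, -0.4508)
  (0,1): δ = 131.57°  ·
  (0,2): δ = 65.53°  ·
  (0,3): δ = 28.12°  ✓
  (0,4): δ = 45.71°  ✓
  (0,5): δ = 147.29°  ·
  (1,2): δ = 113.97°  ·
  (1,3): δ = 76.55°  ·
  (1,4): δ = 2.73°  ✓
  (1,5): δ = 98.86°  ·
  (2,3): δ = 142.59°  ·
  (2,4): δ = 68.76°  ·
  (2,5): δ = 32.82°  ✓
  (3,4): δ = 106.17°  ·
  (3,5): δ = 4.59°  ✓
  (4,5): δ = 78.42°  ·
antipodal pairs: 5

count = 5; pairs: (0,3), (0,4), (1,4), (2,5), (3,5)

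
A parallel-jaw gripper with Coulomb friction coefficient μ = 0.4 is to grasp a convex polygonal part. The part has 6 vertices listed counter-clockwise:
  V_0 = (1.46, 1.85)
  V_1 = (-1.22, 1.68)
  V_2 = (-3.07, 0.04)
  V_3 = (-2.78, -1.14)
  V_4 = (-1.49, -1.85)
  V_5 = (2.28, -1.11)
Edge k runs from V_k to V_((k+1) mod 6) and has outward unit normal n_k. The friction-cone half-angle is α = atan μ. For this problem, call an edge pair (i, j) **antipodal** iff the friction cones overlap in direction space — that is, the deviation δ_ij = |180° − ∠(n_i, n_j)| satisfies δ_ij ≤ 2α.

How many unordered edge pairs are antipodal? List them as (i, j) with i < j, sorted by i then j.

α = atan 0.4 = 21.80°;  2α = 43.60°
n_0 = (-0.0633, +0.9980)
n_1 = (-0.6634, +0.7483)
n_2 = (-0.9711, -0.2387)
n_3 = (-0.4822, -0.8761)
n_4 = (+0.1926, -0.9813)
n_5 = (+0.9637, +0.2670)
  (0,1): δ = 142.07°  ·
  (0,2): δ = 79.82°  ·
  (0,3): δ = 32.46°  ✓
  (0,4): δ = 7.48°  ✓
  (0,5): δ = 101.85°  ·
  (1,2): δ = 117.75°  ·
  (1,3): δ = 70.38°  ·
  (1,4): δ = 30.45°  ✓
  (1,5): δ = 63.93°  ·
  (2,3): δ = 132.64°  ·
  (2,4): δ = 92.70°  ·
  (2,5): δ = 1.68°  ✓
  (3,4): δ = 140.07°  ·
  (3,5): δ = 45.69°  ·
  (4,5): δ = 85.62°  ·
antipodal pairs: 4

count = 4; pairs: (0,3), (0,4), (1,4), (2,5)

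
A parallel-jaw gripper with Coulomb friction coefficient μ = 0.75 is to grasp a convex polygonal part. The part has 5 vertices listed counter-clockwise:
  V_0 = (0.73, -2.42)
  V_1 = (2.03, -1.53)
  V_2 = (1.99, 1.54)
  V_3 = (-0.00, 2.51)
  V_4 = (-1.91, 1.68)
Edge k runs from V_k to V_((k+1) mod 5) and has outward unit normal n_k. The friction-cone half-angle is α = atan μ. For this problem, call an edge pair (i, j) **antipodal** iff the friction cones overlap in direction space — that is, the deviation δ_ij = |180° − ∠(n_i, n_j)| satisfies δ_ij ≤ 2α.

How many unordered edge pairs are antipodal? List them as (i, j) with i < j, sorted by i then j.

count = 5; pairs: (0,2), (0,3), (1,3), (1,4), (2,4)

α = atan 0.75 = 36.87°;  2α = 73.74°
n_0 = (+0.5649, -0.8252)
n_1 = (+0.9999, +0.0130)
n_2 = (+0.4382, +0.8989)
n_3 = (-0.3986, +0.9171)
n_4 = (-0.8408, -0.5414)
  (0,1): δ = 123.65°  ·
  (0,2): δ = 60.38°  ✓
  (0,3): δ = 10.91°  ✓
  (0,4): δ = 88.38°  ·
  (1,2): δ = 116.73°  ·
  (1,3): δ = 67.26°  ✓
  (1,4): δ = 32.03°  ✓
  (2,3): δ = 130.53°  ·
  (2,4): δ = 31.24°  ✓
  (3,4): δ = 80.71°  ·
antipodal pairs: 5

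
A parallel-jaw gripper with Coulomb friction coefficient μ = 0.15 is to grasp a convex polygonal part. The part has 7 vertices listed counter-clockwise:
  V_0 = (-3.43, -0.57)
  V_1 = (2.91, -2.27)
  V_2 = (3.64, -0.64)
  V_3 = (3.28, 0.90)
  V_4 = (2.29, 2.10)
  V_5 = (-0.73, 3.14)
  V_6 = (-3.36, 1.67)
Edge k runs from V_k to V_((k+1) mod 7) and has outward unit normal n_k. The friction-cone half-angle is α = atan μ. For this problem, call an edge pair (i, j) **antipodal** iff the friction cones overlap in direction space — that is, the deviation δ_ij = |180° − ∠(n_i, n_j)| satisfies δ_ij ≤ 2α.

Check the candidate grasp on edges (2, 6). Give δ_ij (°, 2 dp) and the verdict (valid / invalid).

α = atan 0.15 = 8.53°;  2α = 17.06°
edge 2: e_2 = (-0.36, +1.54);  n_2 = (+0.9737, +0.2276)
edge 6: e_6 = (-0.07, -2.24);  n_6 = (-0.9995, +0.0312)
∠(n_2, n_6) = 165.05°
δ = |180° − 165.05°| = 14.95°
14.95° ≤ 2α = 17.06°  →  valid

δ = 14.95°, valid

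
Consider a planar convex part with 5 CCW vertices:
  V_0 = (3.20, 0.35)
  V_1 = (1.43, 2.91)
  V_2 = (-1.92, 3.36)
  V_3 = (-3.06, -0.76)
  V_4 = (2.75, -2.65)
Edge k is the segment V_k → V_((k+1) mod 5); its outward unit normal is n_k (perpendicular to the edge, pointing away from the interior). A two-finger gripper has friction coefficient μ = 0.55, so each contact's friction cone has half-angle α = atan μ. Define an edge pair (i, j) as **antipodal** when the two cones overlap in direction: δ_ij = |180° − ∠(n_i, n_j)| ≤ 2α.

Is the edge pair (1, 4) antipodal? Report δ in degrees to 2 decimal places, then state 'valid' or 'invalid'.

α = atan 0.55 = 28.81°;  2α = 57.62°
edge 1: e_1 = (-3.35, +0.45);  n_1 = (+0.1331, +0.9911)
edge 4: e_4 = (+0.45, +3.00);  n_4 = (+0.9889, -0.1483)
∠(n_1, n_4) = 90.88°
δ = |180° − 90.88°| = 89.12°
89.12° > 2α = 57.62°  →  invalid

δ = 89.12°, invalid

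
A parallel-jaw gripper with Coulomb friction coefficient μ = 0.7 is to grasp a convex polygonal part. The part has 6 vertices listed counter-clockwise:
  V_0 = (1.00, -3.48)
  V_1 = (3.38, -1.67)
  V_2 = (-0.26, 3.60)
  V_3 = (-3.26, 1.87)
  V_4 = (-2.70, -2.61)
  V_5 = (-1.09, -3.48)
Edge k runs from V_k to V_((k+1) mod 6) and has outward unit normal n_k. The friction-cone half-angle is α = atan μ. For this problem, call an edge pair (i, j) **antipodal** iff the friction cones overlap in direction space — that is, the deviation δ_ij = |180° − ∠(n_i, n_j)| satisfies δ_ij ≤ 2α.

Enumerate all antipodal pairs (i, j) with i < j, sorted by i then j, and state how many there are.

count = 7; pairs: (0,2), (0,3), (1,3), (1,4), (1,5), (2,4), (2,5)

α = atan 0.7 = 34.99°;  2α = 69.98°
n_0 = (+0.6053, -0.7960)
n_1 = (+0.8228, +0.5683)
n_2 = (-0.4996, +0.8663)
n_3 = (-0.9923, -0.1240)
n_4 = (-0.4754, -0.8798)
n_5 = (+0.0000, -1.0000)
  (0,1): δ = 92.62°  ·
  (0,2): δ = 7.28°  ✓
  (0,3): δ = 59.87°  ✓
  (0,4): δ = 114.36°  ·
  (0,5): δ = 142.75°  ·
  (1,2): δ = 94.66°  ·
  (1,3): δ = 27.51°  ✓
  (1,4): δ = 26.98°  ✓
  (1,5): δ = 55.37°  ✓
  (2,3): δ = 112.85°  ·
  (2,4): δ = 58.36°  ✓
  (2,5): δ = 29.97°  ✓
  (3,4): δ = 125.51°  ·
  (3,5): δ = 97.13°  ·
  (4,5): δ = 151.61°  ·
antipodal pairs: 7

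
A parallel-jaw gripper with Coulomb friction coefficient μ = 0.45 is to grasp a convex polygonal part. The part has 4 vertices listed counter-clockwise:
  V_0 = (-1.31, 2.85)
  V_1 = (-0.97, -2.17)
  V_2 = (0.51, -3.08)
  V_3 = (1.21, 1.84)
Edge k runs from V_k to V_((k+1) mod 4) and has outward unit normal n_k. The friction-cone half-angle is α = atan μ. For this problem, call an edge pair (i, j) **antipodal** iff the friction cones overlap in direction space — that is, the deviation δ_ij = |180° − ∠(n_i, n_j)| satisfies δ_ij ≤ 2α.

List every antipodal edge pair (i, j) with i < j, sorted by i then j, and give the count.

count = 2; pairs: (0,2), (1,3)

α = atan 0.45 = 24.23°;  2α = 48.46°
n_0 = (-0.9977, -0.0676)
n_1 = (-0.5238, -0.8519)
n_2 = (+0.9900, -0.1409)
n_3 = (+0.3720, +0.9282)
  (0,1): δ = 125.46°  ·
  (0,2): δ = 11.97°  ✓
  (0,3): δ = 64.28°  ·
  (1,2): δ = 66.51°  ·
  (1,3): δ = 9.75°  ✓
  (2,3): δ = 103.74°  ·
antipodal pairs: 2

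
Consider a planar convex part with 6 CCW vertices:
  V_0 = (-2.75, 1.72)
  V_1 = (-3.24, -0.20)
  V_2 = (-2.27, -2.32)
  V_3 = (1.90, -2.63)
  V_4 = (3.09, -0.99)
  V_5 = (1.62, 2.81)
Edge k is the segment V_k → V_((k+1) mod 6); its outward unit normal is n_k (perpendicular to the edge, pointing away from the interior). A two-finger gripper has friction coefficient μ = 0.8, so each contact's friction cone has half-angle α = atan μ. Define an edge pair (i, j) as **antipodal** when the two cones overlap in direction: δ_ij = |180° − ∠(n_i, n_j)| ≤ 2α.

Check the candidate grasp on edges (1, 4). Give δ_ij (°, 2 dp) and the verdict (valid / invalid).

δ = 3.44°, valid

α = atan 0.8 = 38.66°;  2α = 77.32°
edge 1: e_1 = (+0.97, -2.12);  n_1 = (-0.9093, -0.4161)
edge 4: e_4 = (-1.47, +3.80);  n_4 = (+0.9326, +0.3608)
∠(n_1, n_4) = 176.56°
δ = |180° − 176.56°| = 3.44°
3.44° ≤ 2α = 77.32°  →  valid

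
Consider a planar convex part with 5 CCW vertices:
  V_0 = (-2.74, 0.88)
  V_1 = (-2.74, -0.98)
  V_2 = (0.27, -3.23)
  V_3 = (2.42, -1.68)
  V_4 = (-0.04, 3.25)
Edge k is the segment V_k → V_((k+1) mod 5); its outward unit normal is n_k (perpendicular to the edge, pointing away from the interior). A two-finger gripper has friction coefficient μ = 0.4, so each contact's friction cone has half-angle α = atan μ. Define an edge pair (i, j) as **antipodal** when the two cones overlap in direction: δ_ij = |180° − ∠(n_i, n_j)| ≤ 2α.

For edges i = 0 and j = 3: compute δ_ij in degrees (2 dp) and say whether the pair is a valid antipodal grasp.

δ = 26.52°, valid

α = atan 0.4 = 21.80°;  2α = 43.60°
edge 0: e_0 = (+0.00, -1.86);  n_0 = (-1.0000, -0.0000)
edge 3: e_3 = (-2.46, +4.93);  n_3 = (+0.8948, +0.4465)
∠(n_0, n_3) = 153.48°
δ = |180° − 153.48°| = 26.52°
26.52° ≤ 2α = 43.60°  →  valid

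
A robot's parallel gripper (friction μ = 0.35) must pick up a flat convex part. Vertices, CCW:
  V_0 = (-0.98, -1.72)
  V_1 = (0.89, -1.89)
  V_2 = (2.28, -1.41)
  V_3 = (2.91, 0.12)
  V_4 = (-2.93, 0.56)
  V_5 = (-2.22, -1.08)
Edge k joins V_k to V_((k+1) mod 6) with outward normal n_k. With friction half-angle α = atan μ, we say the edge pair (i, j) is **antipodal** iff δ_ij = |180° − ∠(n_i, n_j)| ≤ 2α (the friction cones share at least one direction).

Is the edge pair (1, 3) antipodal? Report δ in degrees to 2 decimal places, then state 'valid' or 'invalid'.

α = atan 0.35 = 19.29°;  2α = 38.58°
edge 1: e_1 = (+1.39, +0.48);  n_1 = (+0.3264, -0.9452)
edge 3: e_3 = (-5.84, +0.44);  n_3 = (+0.0751, +0.9972)
∠(n_1, n_3) = 156.64°
δ = |180° − 156.64°| = 23.36°
23.36° ≤ 2α = 38.58°  →  valid

δ = 23.36°, valid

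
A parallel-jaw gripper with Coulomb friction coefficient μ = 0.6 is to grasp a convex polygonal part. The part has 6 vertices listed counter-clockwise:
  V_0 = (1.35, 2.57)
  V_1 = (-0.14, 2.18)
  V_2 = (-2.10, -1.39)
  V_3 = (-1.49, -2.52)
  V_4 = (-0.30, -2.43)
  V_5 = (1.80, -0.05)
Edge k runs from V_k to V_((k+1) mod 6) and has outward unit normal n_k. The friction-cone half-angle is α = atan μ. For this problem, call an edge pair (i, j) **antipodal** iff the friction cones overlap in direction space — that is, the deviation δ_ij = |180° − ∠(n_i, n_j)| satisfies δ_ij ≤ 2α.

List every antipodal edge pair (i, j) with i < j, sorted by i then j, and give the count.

count = 6; pairs: (0,3), (0,4), (1,3), (1,4), (1,5), (2,5)

α = atan 0.6 = 30.96°;  2α = 61.93°
n_0 = (-0.2532, +0.9674)
n_1 = (-0.8766, +0.4813)
n_2 = (-0.8800, -0.4750)
n_3 = (+0.0754, -0.9972)
n_4 = (+0.7498, -0.6616)
n_5 = (+0.9856, +0.1693)
  (0,1): δ = 133.44°  ·
  (0,2): δ = 76.31°  ·
  (0,3): δ = 10.34°  ✓
  (0,4): δ = 33.91°  ✓
  (0,5): δ = 85.08°  ·
  (1,2): δ = 122.87°  ·
  (1,3): δ = 56.91°  ✓
  (1,4): δ = 12.66°  ✓
  (1,5): δ = 38.51°  ✓
  (2,3): δ = 114.04°  ·
  (2,4): δ = 69.78°  ·
  (2,5): δ = 18.62°  ✓
  (3,4): δ = 135.75°  ·
  (3,5): δ = 84.58°  ·
  (4,5): δ = 128.83°  ·
antipodal pairs: 6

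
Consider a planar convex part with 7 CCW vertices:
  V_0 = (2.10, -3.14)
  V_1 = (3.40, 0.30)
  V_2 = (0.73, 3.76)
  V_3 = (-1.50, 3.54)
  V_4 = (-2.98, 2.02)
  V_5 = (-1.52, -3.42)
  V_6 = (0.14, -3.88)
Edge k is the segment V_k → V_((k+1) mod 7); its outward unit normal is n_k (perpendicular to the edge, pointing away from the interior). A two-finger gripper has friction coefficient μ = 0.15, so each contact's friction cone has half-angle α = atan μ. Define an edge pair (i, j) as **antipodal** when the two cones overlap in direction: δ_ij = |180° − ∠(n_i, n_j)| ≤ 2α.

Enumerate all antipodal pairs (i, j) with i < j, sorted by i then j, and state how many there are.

count = 1; pairs: (2,6)

α = atan 0.15 = 8.53°;  2α = 17.06°
n_0 = (+0.9354, -0.3535)
n_1 = (+0.7917, +0.6109)
n_2 = (-0.0982, +0.9952)
n_3 = (-0.7165, +0.6976)
n_4 = (-0.9658, -0.2592)
n_5 = (-0.2670, -0.9637)
n_6 = (+0.3532, -0.9355)
  (0,1): δ = 121.64°  ·
  (0,2): δ = 63.66°  ·
  (0,3): δ = 23.53°  ·
  (0,4): δ = 35.73°  ·
  (0,5): δ = 95.21°  ·
  (0,6): δ = 131.39°  ·
  (1,2): δ = 122.02°  ·
  (1,3): δ = 81.89°  ·
  (1,4): δ = 22.63°  ·
  (1,5): δ = 36.85°  ·
  (1,6): δ = 73.03°  ·
  (2,3): δ = 139.87°  ·
  (2,4): δ = 80.61°  ·
  (2,5): δ = 21.12°  ·
  (2,6): δ = 15.05°  ✓
  (3,4): δ = 120.74°  ·
  (3,5): δ = 61.25°  ·
  (3,6): δ = 25.08°  ·
  (4,5): δ = 120.51°  ·
  (4,6): δ = 84.34°  ·
  (5,6): δ = 143.83°  ·
antipodal pairs: 1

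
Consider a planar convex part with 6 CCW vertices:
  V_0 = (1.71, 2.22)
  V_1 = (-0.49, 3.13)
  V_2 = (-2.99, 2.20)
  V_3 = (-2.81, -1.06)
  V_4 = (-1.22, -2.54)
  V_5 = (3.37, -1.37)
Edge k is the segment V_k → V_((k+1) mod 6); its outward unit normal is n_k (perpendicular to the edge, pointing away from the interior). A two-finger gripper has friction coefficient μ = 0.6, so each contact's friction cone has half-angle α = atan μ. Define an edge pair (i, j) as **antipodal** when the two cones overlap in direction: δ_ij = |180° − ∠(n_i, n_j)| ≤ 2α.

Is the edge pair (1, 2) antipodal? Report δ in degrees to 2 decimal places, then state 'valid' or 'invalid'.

δ = 107.24°, invalid

α = atan 0.6 = 30.96°;  2α = 61.93°
edge 1: e_1 = (-2.50, -0.93);  n_1 = (-0.3487, +0.9373)
edge 2: e_2 = (+0.18, -3.26);  n_2 = (-0.9985, -0.0551)
∠(n_1, n_2) = 72.76°
δ = |180° − 72.76°| = 107.24°
107.24° > 2α = 61.93°  →  invalid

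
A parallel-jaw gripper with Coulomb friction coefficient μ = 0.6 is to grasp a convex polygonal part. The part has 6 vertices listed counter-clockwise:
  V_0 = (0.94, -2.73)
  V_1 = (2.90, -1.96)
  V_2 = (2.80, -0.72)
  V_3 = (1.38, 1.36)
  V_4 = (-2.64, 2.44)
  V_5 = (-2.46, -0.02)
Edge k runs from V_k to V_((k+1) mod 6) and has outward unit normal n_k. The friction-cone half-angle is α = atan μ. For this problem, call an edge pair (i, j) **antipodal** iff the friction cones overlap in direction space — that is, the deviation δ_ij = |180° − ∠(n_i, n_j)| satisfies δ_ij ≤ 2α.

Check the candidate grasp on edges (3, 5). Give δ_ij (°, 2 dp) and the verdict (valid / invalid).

α = atan 0.6 = 30.96°;  2α = 61.93°
edge 3: e_3 = (-4.02, +1.08);  n_3 = (+0.2595, +0.9658)
edge 5: e_5 = (+3.40, -2.71);  n_5 = (-0.6233, -0.7820)
∠(n_3, n_5) = 156.48°
δ = |180° − 156.48°| = 23.52°
23.52° ≤ 2α = 61.93°  →  valid

δ = 23.52°, valid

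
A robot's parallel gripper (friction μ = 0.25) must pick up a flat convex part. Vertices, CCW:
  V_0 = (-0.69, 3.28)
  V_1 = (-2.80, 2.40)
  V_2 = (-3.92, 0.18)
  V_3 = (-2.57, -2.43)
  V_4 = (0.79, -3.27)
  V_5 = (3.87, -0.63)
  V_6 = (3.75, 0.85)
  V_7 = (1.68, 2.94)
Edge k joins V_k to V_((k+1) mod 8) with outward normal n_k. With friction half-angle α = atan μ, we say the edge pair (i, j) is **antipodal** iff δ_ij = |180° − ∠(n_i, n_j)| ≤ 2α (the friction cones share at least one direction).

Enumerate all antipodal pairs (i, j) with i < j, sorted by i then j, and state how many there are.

count = 5; pairs: (0,4), (1,4), (2,5), (2,6), (3,7)

α = atan 0.25 = 14.04°;  2α = 28.07°
n_0 = (-0.3849, +0.9229)
n_1 = (-0.8928, +0.4504)
n_2 = (-0.8882, -0.4594)
n_3 = (-0.2425, -0.9701)
n_4 = (+0.6508, -0.7593)
n_5 = (+0.9967, +0.0808)
n_6 = (+0.7105, +0.7037)
n_7 = (+0.1420, +0.9899)
  (0,1): δ = 139.41°  ·
  (0,2): δ = 85.29°  ·
  (0,3): δ = 36.68°  ·
  (0,4): δ = 17.96°  ✓
  (0,5): δ = 72.00°  ·
  (0,6): δ = 112.09°  ·
  (0,7): δ = 149.20°  ·
  (1,2): δ = 125.88°  ·
  (1,3): δ = 77.27°  ·
  (1,4): δ = 22.63°  ✓
  (1,5): δ = 31.41°  ·
  (1,6): δ = 71.50°  ·
  (1,7): δ = 108.61°  ·
  (2,3): δ = 131.39°  ·
  (2,4): δ = 76.75°  ·
  (2,5): δ = 22.71°  ✓
  (2,6): δ = 17.37°  ✓
  (2,7): δ = 54.49°  ·
  (3,4): δ = 125.36°  ·
  (3,5): δ = 71.33°  ·
  (3,6): δ = 31.24°  ·
  (3,7): δ = 5.87°  ✓
  (4,5): δ = 125.97°  ·
  (4,6): δ = 85.88°  ·
  (4,7): δ = 48.77°  ·
  (5,6): δ = 139.91°  ·
  (5,7): δ = 102.80°  ·
  (6,7): δ = 142.89°  ·
antipodal pairs: 5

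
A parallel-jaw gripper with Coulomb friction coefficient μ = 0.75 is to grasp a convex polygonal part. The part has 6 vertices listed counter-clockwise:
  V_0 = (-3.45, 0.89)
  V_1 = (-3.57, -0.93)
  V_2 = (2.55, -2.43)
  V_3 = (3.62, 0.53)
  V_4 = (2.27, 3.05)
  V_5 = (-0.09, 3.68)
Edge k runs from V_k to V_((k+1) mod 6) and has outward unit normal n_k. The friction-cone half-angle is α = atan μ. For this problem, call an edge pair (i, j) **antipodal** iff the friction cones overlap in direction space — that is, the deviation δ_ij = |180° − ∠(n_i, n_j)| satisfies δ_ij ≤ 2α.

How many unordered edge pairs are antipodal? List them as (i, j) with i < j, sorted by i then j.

α = atan 0.75 = 36.87°;  2α = 73.74°
n_0 = (-0.9978, +0.0658)
n_1 = (-0.2381, -0.9713)
n_2 = (+0.9404, -0.3400)
n_3 = (+0.8815, +0.4722)
n_4 = (+0.2579, +0.9662)
n_5 = (-0.6388, +0.7693)
  (0,1): δ = 100.00°  ·
  (0,2): δ = 16.10°  ✓
  (0,3): δ = 31.95°  ✓
  (0,4): δ = 78.83°  ·
  (0,5): δ = 133.48°  ·
  (1,2): δ = 96.10°  ·
  (1,3): δ = 48.05°  ✓
  (1,4): δ = 1.17°  ✓
  (1,5): δ = 53.48°  ✓
  (2,3): δ = 131.95°  ·
  (2,4): δ = 85.07°  ·
  (2,5): δ = 30.42°  ✓
  (3,4): δ = 133.13°  ·
  (3,5): δ = 78.47°  ·
  (4,5): δ = 125.35°  ·
antipodal pairs: 6

count = 6; pairs: (0,2), (0,3), (1,3), (1,4), (1,5), (2,5)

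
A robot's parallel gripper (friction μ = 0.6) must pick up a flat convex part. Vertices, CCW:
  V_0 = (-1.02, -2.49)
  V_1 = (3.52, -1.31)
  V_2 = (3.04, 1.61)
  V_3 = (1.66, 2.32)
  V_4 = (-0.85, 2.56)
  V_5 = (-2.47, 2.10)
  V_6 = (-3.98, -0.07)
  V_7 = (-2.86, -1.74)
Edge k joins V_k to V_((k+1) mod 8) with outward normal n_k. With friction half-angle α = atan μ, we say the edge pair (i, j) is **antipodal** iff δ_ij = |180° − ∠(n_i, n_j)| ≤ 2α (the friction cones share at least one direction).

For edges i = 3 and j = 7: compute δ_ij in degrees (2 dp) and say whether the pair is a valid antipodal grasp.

α = atan 0.6 = 30.96°;  2α = 61.93°
edge 3: e_3 = (-2.51, +0.24);  n_3 = (+0.0952, +0.9955)
edge 7: e_7 = (+1.84, -0.75);  n_7 = (-0.3775, -0.9260)
∠(n_3, n_7) = 163.29°
δ = |180° − 163.29°| = 16.71°
16.71° ≤ 2α = 61.93°  →  valid

δ = 16.71°, valid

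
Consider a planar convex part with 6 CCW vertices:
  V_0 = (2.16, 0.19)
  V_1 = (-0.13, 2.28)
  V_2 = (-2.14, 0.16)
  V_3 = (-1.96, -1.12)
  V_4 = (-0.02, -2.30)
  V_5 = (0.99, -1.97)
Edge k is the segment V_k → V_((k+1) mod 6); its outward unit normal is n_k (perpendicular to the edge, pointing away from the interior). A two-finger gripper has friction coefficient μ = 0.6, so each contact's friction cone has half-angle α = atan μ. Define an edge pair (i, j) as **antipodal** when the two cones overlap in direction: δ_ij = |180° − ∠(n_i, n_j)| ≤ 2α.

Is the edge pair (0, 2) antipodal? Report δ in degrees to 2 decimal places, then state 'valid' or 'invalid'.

δ = 39.61°, valid

α = atan 0.6 = 30.96°;  2α = 61.93°
edge 0: e_0 = (-2.29, +2.09);  n_0 = (+0.6741, +0.7386)
edge 2: e_2 = (+0.18, -1.28);  n_2 = (-0.9903, -0.1393)
∠(n_0, n_2) = 140.39°
δ = |180° − 140.39°| = 39.61°
39.61° ≤ 2α = 61.93°  →  valid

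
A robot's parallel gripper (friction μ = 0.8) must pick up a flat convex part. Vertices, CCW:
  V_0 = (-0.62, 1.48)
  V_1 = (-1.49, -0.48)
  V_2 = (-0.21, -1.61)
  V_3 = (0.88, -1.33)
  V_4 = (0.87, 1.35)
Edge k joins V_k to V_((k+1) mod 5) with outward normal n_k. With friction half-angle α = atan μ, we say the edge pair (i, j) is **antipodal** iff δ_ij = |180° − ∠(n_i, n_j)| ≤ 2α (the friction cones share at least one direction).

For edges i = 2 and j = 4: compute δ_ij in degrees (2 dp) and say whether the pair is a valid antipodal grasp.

δ = 19.39°, valid

α = atan 0.8 = 38.66°;  2α = 77.32°
edge 2: e_2 = (+1.09, +0.28);  n_2 = (+0.2488, -0.9686)
edge 4: e_4 = (-1.49, +0.13);  n_4 = (+0.0869, +0.9962)
∠(n_2, n_4) = 160.61°
δ = |180° − 160.61°| = 19.39°
19.39° ≤ 2α = 77.32°  →  valid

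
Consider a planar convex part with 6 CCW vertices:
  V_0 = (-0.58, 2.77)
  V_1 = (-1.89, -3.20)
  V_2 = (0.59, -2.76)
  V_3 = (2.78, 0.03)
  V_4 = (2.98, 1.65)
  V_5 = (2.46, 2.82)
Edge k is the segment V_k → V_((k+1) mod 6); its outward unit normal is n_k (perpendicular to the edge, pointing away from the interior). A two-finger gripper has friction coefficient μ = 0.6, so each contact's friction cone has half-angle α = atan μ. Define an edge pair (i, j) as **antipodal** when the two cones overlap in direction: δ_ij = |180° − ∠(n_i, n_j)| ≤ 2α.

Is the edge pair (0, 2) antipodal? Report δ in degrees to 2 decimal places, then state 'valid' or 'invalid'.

α = atan 0.6 = 30.96°;  2α = 61.93°
edge 0: e_0 = (-1.31, -5.97);  n_0 = (-0.9768, +0.2143)
edge 2: e_2 = (+2.19, +2.79);  n_2 = (+0.7866, -0.6174)
∠(n_0, n_2) = 154.25°
δ = |180° − 154.25°| = 25.75°
25.75° ≤ 2α = 61.93°  →  valid

δ = 25.75°, valid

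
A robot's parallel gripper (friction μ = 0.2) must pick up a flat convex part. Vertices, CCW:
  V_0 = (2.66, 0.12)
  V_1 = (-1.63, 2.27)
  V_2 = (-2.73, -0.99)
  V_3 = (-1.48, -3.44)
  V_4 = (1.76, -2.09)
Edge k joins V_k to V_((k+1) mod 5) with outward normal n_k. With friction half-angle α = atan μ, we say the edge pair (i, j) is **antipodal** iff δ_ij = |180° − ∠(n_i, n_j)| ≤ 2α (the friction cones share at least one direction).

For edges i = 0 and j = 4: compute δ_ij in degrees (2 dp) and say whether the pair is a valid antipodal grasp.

δ = 94.46°, invalid

α = atan 0.2 = 11.31°;  2α = 22.62°
edge 0: e_0 = (-4.29, +2.15);  n_0 = (+0.4480, +0.8940)
edge 4: e_4 = (+0.90, +2.21);  n_4 = (+0.9261, -0.3772)
∠(n_0, n_4) = 85.54°
δ = |180° − 85.54°| = 94.46°
94.46° > 2α = 22.62°  →  invalid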